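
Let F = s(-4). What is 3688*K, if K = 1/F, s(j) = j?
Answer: -922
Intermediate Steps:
F = -4
K = -¼ (K = 1/(-4) = -¼ ≈ -0.25000)
3688*K = 3688*(-¼) = -922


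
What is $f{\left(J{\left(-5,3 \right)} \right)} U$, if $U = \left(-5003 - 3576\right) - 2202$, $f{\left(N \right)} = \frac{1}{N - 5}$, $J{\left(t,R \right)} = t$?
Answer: $\frac{10781}{10} \approx 1078.1$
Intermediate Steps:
$f{\left(N \right)} = \frac{1}{-5 + N}$ ($f{\left(N \right)} = \frac{1}{N + \left(-5 + 0\right)} = \frac{1}{N - 5} = \frac{1}{-5 + N}$)
$U = -10781$ ($U = -8579 - 2202 = -10781$)
$f{\left(J{\left(-5,3 \right)} \right)} U = \frac{1}{-5 - 5} \left(-10781\right) = \frac{1}{-10} \left(-10781\right) = \left(- \frac{1}{10}\right) \left(-10781\right) = \frac{10781}{10}$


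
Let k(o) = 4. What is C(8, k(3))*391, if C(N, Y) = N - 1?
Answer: 2737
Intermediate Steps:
C(N, Y) = -1 + N
C(8, k(3))*391 = (-1 + 8)*391 = 7*391 = 2737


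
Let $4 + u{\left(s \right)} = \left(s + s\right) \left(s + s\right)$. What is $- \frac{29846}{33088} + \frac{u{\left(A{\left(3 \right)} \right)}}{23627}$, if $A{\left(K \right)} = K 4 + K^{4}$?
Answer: $\frac{219704327}{390885088} \approx 0.56207$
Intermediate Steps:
$A{\left(K \right)} = K^{4} + 4 K$ ($A{\left(K \right)} = 4 K + K^{4} = K^{4} + 4 K$)
$u{\left(s \right)} = -4 + 4 s^{2}$ ($u{\left(s \right)} = -4 + \left(s + s\right) \left(s + s\right) = -4 + 2 s 2 s = -4 + 4 s^{2}$)
$- \frac{29846}{33088} + \frac{u{\left(A{\left(3 \right)} \right)}}{23627} = - \frac{29846}{33088} + \frac{-4 + 4 \left(3 \left(4 + 3^{3}\right)\right)^{2}}{23627} = \left(-29846\right) \frac{1}{33088} + \left(-4 + 4 \left(3 \left(4 + 27\right)\right)^{2}\right) \frac{1}{23627} = - \frac{14923}{16544} + \left(-4 + 4 \left(3 \cdot 31\right)^{2}\right) \frac{1}{23627} = - \frac{14923}{16544} + \left(-4 + 4 \cdot 93^{2}\right) \frac{1}{23627} = - \frac{14923}{16544} + \left(-4 + 4 \cdot 8649\right) \frac{1}{23627} = - \frac{14923}{16544} + \left(-4 + 34596\right) \frac{1}{23627} = - \frac{14923}{16544} + 34592 \cdot \frac{1}{23627} = - \frac{14923}{16544} + \frac{34592}{23627} = \frac{219704327}{390885088}$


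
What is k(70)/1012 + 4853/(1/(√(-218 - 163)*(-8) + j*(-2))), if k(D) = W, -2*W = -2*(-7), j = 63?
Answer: -618815743/1012 - 38824*I*√381 ≈ -6.1148e+5 - 7.5781e+5*I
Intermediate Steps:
W = -7 (W = -(-1)*(-7) = -½*14 = -7)
k(D) = -7
k(70)/1012 + 4853/(1/(√(-218 - 163)*(-8) + j*(-2))) = -7/1012 + 4853/(1/(√(-218 - 163)*(-8) + 63*(-2))) = -7*1/1012 + 4853/(1/(√(-381)*(-8) - 126)) = -7/1012 + 4853/(1/((I*√381)*(-8) - 126)) = -7/1012 + 4853/(1/(-8*I*√381 - 126)) = -7/1012 + 4853/(1/(-126 - 8*I*√381)) = -7/1012 + 4853*(-126 - 8*I*√381) = -7/1012 + (-611478 - 38824*I*√381) = -618815743/1012 - 38824*I*√381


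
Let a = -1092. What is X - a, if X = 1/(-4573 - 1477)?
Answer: 6606599/6050 ≈ 1092.0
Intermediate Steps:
X = -1/6050 (X = 1/(-6050) = -1/6050 ≈ -0.00016529)
X - a = -1/6050 - 1*(-1092) = -1/6050 + 1092 = 6606599/6050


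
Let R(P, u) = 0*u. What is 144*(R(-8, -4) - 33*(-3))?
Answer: 14256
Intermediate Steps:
R(P, u) = 0
144*(R(-8, -4) - 33*(-3)) = 144*(0 - 33*(-3)) = 144*(0 + 99) = 144*99 = 14256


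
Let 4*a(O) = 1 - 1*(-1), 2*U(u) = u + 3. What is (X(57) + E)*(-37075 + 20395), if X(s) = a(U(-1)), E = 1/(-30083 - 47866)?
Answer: -216692660/25983 ≈ -8339.8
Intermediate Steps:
E = -1/77949 (E = 1/(-77949) = -1/77949 ≈ -1.2829e-5)
U(u) = 3/2 + u/2 (U(u) = (u + 3)/2 = (3 + u)/2 = 3/2 + u/2)
a(O) = 1/2 (a(O) = (1 - 1*(-1))/4 = (1 + 1)/4 = (1/4)*2 = 1/2)
X(s) = 1/2
(X(57) + E)*(-37075 + 20395) = (1/2 - 1/77949)*(-37075 + 20395) = (77947/155898)*(-16680) = -216692660/25983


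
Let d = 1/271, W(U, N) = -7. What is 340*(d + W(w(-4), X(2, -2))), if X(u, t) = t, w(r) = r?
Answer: -644640/271 ≈ -2378.7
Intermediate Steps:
d = 1/271 ≈ 0.0036900
340*(d + W(w(-4), X(2, -2))) = 340*(1/271 - 7) = 340*(-1896/271) = -644640/271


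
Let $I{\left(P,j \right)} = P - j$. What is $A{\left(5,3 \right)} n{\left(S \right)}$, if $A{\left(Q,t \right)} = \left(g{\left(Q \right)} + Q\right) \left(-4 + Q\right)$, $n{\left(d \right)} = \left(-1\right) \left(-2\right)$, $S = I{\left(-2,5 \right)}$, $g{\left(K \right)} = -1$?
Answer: $8$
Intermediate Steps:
$S = -7$ ($S = -2 - 5 = -7$)
$n{\left(d \right)} = 2$
$A{\left(Q,t \right)} = \left(-1 + Q\right) \left(-4 + Q\right)$
$A{\left(5,3 \right)} n{\left(S \right)} = \left(4 + 5^{2} - 25\right) 2 = \left(4 + 25 - 25\right) 2 = 4 \cdot 2 = 8$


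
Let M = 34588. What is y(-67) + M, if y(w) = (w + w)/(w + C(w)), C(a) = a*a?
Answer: 1141403/33 ≈ 34588.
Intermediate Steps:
C(a) = a**2
y(w) = 2*w/(w + w**2) (y(w) = (w + w)/(w + w**2) = (2*w)/(w + w**2) = 2*w/(w + w**2))
y(-67) + M = 2/(1 - 67) + 34588 = 2/(-66) + 34588 = 2*(-1/66) + 34588 = -1/33 + 34588 = 1141403/33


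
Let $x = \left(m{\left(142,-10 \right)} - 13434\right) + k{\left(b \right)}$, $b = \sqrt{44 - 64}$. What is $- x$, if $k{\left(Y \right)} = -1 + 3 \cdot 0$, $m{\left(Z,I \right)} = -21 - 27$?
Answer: $13483$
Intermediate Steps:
$m{\left(Z,I \right)} = -48$
$b = 2 i \sqrt{5}$ ($b = \sqrt{-20} = 2 i \sqrt{5} \approx 4.4721 i$)
$k{\left(Y \right)} = -1$ ($k{\left(Y \right)} = -1 + 0 = -1$)
$x = -13483$ ($x = \left(-48 - 13434\right) - 1 = -13482 - 1 = -13483$)
$- x = \left(-1\right) \left(-13483\right) = 13483$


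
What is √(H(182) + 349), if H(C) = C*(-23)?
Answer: I*√3837 ≈ 61.944*I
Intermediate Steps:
H(C) = -23*C
√(H(182) + 349) = √(-23*182 + 349) = √(-4186 + 349) = √(-3837) = I*√3837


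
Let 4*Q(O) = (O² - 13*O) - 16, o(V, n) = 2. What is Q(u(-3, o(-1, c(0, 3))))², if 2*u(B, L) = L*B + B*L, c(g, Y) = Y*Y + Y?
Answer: 2401/4 ≈ 600.25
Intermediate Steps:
c(g, Y) = Y + Y² (c(g, Y) = Y² + Y = Y + Y²)
u(B, L) = B*L (u(B, L) = (L*B + B*L)/2 = (B*L + B*L)/2 = (2*B*L)/2 = B*L)
Q(O) = -4 - 13*O/4 + O²/4 (Q(O) = ((O² - 13*O) - 16)/4 = (-16 + O² - 13*O)/4 = -4 - 13*O/4 + O²/4)
Q(u(-3, o(-1, c(0, 3))))² = (-4 - (-39)*2/4 + (-3*2)²/4)² = (-4 - 13/4*(-6) + (¼)*(-6)²)² = (-4 + 39/2 + (¼)*36)² = (-4 + 39/2 + 9)² = (49/2)² = 2401/4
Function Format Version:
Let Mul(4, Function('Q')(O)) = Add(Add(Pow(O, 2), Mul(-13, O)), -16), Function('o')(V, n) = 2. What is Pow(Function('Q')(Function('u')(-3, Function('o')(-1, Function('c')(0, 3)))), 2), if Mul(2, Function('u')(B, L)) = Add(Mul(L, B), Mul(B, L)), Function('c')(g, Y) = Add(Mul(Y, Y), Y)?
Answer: Rational(2401, 4) ≈ 600.25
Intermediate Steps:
Function('c')(g, Y) = Add(Y, Pow(Y, 2)) (Function('c')(g, Y) = Add(Pow(Y, 2), Y) = Add(Y, Pow(Y, 2)))
Function('u')(B, L) = Mul(B, L) (Function('u')(B, L) = Mul(Rational(1, 2), Add(Mul(L, B), Mul(B, L))) = Mul(Rational(1, 2), Add(Mul(B, L), Mul(B, L))) = Mul(Rational(1, 2), Mul(2, B, L)) = Mul(B, L))
Function('Q')(O) = Add(-4, Mul(Rational(-13, 4), O), Mul(Rational(1, 4), Pow(O, 2))) (Function('Q')(O) = Mul(Rational(1, 4), Add(Add(Pow(O, 2), Mul(-13, O)), -16)) = Mul(Rational(1, 4), Add(-16, Pow(O, 2), Mul(-13, O))) = Add(-4, Mul(Rational(-13, 4), O), Mul(Rational(1, 4), Pow(O, 2))))
Pow(Function('Q')(Function('u')(-3, Function('o')(-1, Function('c')(0, 3)))), 2) = Pow(Add(-4, Mul(Rational(-13, 4), Mul(-3, 2)), Mul(Rational(1, 4), Pow(Mul(-3, 2), 2))), 2) = Pow(Add(-4, Mul(Rational(-13, 4), -6), Mul(Rational(1, 4), Pow(-6, 2))), 2) = Pow(Add(-4, Rational(39, 2), Mul(Rational(1, 4), 36)), 2) = Pow(Add(-4, Rational(39, 2), 9), 2) = Pow(Rational(49, 2), 2) = Rational(2401, 4)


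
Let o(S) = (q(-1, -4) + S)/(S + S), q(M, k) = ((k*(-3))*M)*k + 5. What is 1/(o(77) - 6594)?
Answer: -77/507673 ≈ -0.00015167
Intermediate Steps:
q(M, k) = 5 - 3*M*k**2 (q(M, k) = ((-3*k)*M)*k + 5 = (-3*M*k)*k + 5 = -3*M*k**2 + 5 = 5 - 3*M*k**2)
o(S) = (53 + S)/(2*S) (o(S) = ((5 - 3*(-1)*(-4)**2) + S)/(S + S) = ((5 - 3*(-1)*16) + S)/((2*S)) = ((5 + 48) + S)*(1/(2*S)) = (53 + S)*(1/(2*S)) = (53 + S)/(2*S))
1/(o(77) - 6594) = 1/((1/2)*(53 + 77)/77 - 6594) = 1/((1/2)*(1/77)*130 - 6594) = 1/(65/77 - 6594) = 1/(-507673/77) = -77/507673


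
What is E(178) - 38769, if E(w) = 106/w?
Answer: -3450388/89 ≈ -38768.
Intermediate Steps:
E(178) - 38769 = 106/178 - 38769 = 106*(1/178) - 38769 = 53/89 - 38769 = -3450388/89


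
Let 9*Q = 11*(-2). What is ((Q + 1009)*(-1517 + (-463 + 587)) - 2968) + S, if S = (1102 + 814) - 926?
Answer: -12636989/9 ≈ -1.4041e+6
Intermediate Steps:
S = 990 (S = 1916 - 926 = 990)
Q = -22/9 (Q = (11*(-2))/9 = (⅑)*(-22) = -22/9 ≈ -2.4444)
((Q + 1009)*(-1517 + (-463 + 587)) - 2968) + S = ((-22/9 + 1009)*(-1517 + (-463 + 587)) - 2968) + 990 = (9059*(-1517 + 124)/9 - 2968) + 990 = ((9059/9)*(-1393) - 2968) + 990 = (-12619187/9 - 2968) + 990 = -12645899/9 + 990 = -12636989/9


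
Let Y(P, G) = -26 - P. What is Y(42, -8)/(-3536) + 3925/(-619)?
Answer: -203481/32188 ≈ -6.3216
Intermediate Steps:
Y(42, -8)/(-3536) + 3925/(-619) = (-26 - 1*42)/(-3536) + 3925/(-619) = (-26 - 42)*(-1/3536) + 3925*(-1/619) = -68*(-1/3536) - 3925/619 = 1/52 - 3925/619 = -203481/32188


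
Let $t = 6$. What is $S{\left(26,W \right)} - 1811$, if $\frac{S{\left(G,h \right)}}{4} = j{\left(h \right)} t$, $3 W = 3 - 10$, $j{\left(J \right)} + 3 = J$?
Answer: $-1939$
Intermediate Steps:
$j{\left(J \right)} = -3 + J$
$W = - \frac{7}{3}$ ($W = \frac{3 - 10}{3} = \frac{1}{3} \left(-7\right) = - \frac{7}{3} \approx -2.3333$)
$S{\left(G,h \right)} = -72 + 24 h$ ($S{\left(G,h \right)} = 4 \left(-3 + h\right) 6 = 4 \left(-18 + 6 h\right) = -72 + 24 h$)
$S{\left(26,W \right)} - 1811 = \left(-72 + 24 \left(- \frac{7}{3}\right)\right) - 1811 = \left(-72 - 56\right) - 1811 = -128 - 1811 = -1939$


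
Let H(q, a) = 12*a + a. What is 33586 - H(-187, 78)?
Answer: 32572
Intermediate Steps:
H(q, a) = 13*a
33586 - H(-187, 78) = 33586 - 13*78 = 33586 - 1*1014 = 33586 - 1014 = 32572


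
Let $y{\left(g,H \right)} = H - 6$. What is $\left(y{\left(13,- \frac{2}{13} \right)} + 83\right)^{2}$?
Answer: $\frac{998001}{169} \approx 5905.3$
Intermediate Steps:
$y{\left(g,H \right)} = -6 + H$ ($y{\left(g,H \right)} = H - 6 = -6 + H$)
$\left(y{\left(13,- \frac{2}{13} \right)} + 83\right)^{2} = \left(\left(-6 - \frac{2}{13}\right) + 83\right)^{2} = \left(- \frac{80}{13} + 83\right)^{2} = \left(\frac{999}{13}\right)^{2} = \frac{998001}{169}$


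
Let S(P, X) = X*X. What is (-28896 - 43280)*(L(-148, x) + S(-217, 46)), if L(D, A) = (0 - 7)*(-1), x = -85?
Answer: -153229648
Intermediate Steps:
L(D, A) = 7 (L(D, A) = -7*(-1) = 7)
S(P, X) = X**2
(-28896 - 43280)*(L(-148, x) + S(-217, 46)) = (-28896 - 43280)*(7 + 46**2) = -72176*(7 + 2116) = -72176*2123 = -153229648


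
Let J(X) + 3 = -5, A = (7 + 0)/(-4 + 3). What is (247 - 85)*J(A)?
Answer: -1296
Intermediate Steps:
A = -7 (A = 7/(-1) = 7*(-1) = -7)
J(X) = -8 (J(X) = -3 - 5 = -8)
(247 - 85)*J(A) = (247 - 85)*(-8) = 162*(-8) = -1296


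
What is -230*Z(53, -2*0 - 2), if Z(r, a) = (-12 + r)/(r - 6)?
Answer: -9430/47 ≈ -200.64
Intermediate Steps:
Z(r, a) = (-12 + r)/(-6 + r)
-230*Z(53, -2*0 - 2) = -230*(-12 + 53)/(-6 + 53) = -230*41/47 = -9430/47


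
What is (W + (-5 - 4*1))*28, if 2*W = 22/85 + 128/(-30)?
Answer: -78568/255 ≈ -308.11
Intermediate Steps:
W = -511/255 (W = (22/85 + 128/(-30))/2 = (22*(1/85) + 128*(-1/30))/2 = (22/85 - 64/15)/2 = (1/2)*(-1022/255) = -511/255 ≈ -2.0039)
(W + (-5 - 4*1))*28 = (-511/255 + (-5 - 4*1))*28 = (-511/255 + (-5 - 4))*28 = (-511/255 - 9)*28 = -2806/255*28 = -78568/255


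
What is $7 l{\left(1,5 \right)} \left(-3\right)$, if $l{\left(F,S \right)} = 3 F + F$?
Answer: $-84$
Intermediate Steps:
$l{\left(F,S \right)} = 4 F$
$7 l{\left(1,5 \right)} \left(-3\right) = 7 \cdot 4 \cdot 1 \left(-3\right) = 7 \cdot 4 \left(-3\right) = 28 \left(-3\right) = -84$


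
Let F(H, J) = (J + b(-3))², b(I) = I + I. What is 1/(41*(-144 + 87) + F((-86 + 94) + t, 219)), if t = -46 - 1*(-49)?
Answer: 1/43032 ≈ 2.3239e-5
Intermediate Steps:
b(I) = 2*I
t = 3 (t = -46 + 49 = 3)
F(H, J) = (-6 + J)² (F(H, J) = (J + 2*(-3))² = (J - 6)² = (-6 + J)²)
1/(41*(-144 + 87) + F((-86 + 94) + t, 219)) = 1/(41*(-144 + 87) + (-6 + 219)²) = 1/(41*(-57) + 213²) = 1/(-2337 + 45369) = 1/43032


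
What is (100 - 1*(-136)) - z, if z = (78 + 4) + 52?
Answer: 102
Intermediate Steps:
z = 134 (z = 82 + 52 = 134)
(100 - 1*(-136)) - z = (100 - 1*(-136)) - 1*134 = (100 + 136) - 134 = 236 - 134 = 102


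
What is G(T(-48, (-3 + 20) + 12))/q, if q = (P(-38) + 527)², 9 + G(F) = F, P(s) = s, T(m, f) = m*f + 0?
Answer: -467/79707 ≈ -0.0058590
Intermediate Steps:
T(m, f) = f*m (T(m, f) = f*m + 0 = f*m)
G(F) = -9 + F
q = 239121 (q = (-38 + 527)² = 489² = 239121)
G(T(-48, (-3 + 20) + 12))/q = (-9 + ((-3 + 20) + 12)*(-48))/239121 = (-9 + (17 + 12)*(-48))*(1/239121) = (-9 + 29*(-48))*(1/239121) = (-9 - 1392)*(1/239121) = -1401*1/239121 = -467/79707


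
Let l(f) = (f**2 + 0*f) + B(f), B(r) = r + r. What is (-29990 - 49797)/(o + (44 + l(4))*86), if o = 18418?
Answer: -79787/24266 ≈ -3.2880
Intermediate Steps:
B(r) = 2*r
l(f) = f**2 + 2*f (l(f) = (f**2 + 0*f) + 2*f = (f**2 + 0) + 2*f = f**2 + 2*f)
(-29990 - 49797)/(o + (44 + l(4))*86) = (-29990 - 49797)/(18418 + (44 + 4*(2 + 4))*86) = -79787/(18418 + (44 + 4*6)*86) = -79787/(18418 + (44 + 24)*86) = -79787/(18418 + 68*86) = -79787/(18418 + 5848) = -79787/24266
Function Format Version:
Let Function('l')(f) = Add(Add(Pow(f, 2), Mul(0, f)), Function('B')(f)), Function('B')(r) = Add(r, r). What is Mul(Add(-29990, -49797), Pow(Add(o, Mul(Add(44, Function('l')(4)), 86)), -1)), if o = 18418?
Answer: Rational(-79787, 24266) ≈ -3.2880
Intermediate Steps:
Function('B')(r) = Mul(2, r)
Function('l')(f) = Add(Pow(f, 2), Mul(2, f)) (Function('l')(f) = Add(Add(Pow(f, 2), Mul(0, f)), Mul(2, f)) = Add(Add(Pow(f, 2), 0), Mul(2, f)) = Add(Pow(f, 2), Mul(2, f)))
Mul(Add(-29990, -49797), Pow(Add(o, Mul(Add(44, Function('l')(4)), 86)), -1)) = Mul(Add(-29990, -49797), Pow(Add(18418, Mul(Add(44, Mul(4, Add(2, 4))), 86)), -1)) = Mul(-79787, Pow(Add(18418, Mul(Add(44, Mul(4, 6)), 86)), -1)) = Mul(-79787, Pow(Add(18418, Mul(Add(44, 24), 86)), -1)) = Mul(-79787, Pow(Add(18418, Mul(68, 86)), -1)) = Mul(-79787, Pow(Add(18418, 5848), -1)) = Mul(-79787, Pow(24266, -1)) = Mul(-79787, Rational(1, 24266)) = Rational(-79787, 24266)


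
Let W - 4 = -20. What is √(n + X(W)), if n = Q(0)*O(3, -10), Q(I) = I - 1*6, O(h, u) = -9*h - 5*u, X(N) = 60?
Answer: I*√78 ≈ 8.8318*I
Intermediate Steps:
W = -16 (W = 4 - 20 = -16)
Q(I) = -6 + I (Q(I) = I - 6 = -6 + I)
n = -138 (n = (-6 + 0)*(-9*3 - 5*(-10)) = -6*(-27 + 50) = -6*23 = -138)
√(n + X(W)) = √(-138 + 60) = √(-78) = I*√78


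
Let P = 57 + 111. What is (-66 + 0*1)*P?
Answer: -11088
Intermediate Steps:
P = 168
(-66 + 0*1)*P = (-66 + 0*1)*168 = (-66 + 0)*168 = -66*168 = -11088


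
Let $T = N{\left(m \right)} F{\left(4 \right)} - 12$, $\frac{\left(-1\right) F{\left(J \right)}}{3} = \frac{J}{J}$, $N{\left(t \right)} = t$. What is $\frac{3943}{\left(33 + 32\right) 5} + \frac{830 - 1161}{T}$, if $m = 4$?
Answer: $\frac{202207}{7800} \approx 25.924$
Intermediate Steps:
$F{\left(J \right)} = -3$ ($F{\left(J \right)} = - 3 \frac{J}{J} = \left(-3\right) 1 = -3$)
$T = -24$ ($T = 4 \left(-3\right) - 12 = -12 - 12 = -24$)
$\frac{3943}{\left(33 + 32\right) 5} + \frac{830 - 1161}{T} = \frac{3943}{\left(33 + 32\right) 5} + \frac{830 - 1161}{-24} = \frac{3943}{65 \cdot 5} - - \frac{331}{24} = \frac{3943}{325} + \frac{331}{24} = \frac{202207}{7800}$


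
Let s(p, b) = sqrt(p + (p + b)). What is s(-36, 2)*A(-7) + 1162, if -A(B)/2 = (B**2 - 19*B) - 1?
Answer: 1162 - 362*I*sqrt(70) ≈ 1162.0 - 3028.7*I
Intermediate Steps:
s(p, b) = sqrt(b + 2*p) (s(p, b) = sqrt(p + (b + p)) = sqrt(b + 2*p))
A(B) = 2 - 2*B**2 + 38*B (A(B) = -2*((B**2 - 19*B) - 1) = -2*(-1 + B**2 - 19*B) = 2 - 2*B**2 + 38*B)
s(-36, 2)*A(-7) + 1162 = sqrt(2 + 2*(-36))*(2 - 2*(-7)**2 + 38*(-7)) + 1162 = sqrt(2 - 72)*(2 - 2*49 - 266) + 1162 = sqrt(-70)*(2 - 98 - 266) + 1162 = (I*sqrt(70))*(-362) + 1162 = -362*I*sqrt(70) + 1162 = 1162 - 362*I*sqrt(70)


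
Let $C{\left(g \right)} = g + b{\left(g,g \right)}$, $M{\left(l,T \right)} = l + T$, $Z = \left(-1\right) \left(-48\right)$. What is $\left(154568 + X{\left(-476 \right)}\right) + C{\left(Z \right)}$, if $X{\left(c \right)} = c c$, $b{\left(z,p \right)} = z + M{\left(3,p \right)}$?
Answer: $381291$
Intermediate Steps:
$Z = 48$
$M{\left(l,T \right)} = T + l$
$b{\left(z,p \right)} = 3 + p + z$ ($b{\left(z,p \right)} = z + \left(p + 3\right) = z + \left(3 + p\right) = 3 + p + z$)
$X{\left(c \right)} = c^{2}$
$C{\left(g \right)} = 3 + 3 g$ ($C{\left(g \right)} = g + \left(3 + g + g\right) = g + \left(3 + 2 g\right) = 3 + 3 g$)
$\left(154568 + X{\left(-476 \right)}\right) + C{\left(Z \right)} = \left(154568 + \left(-476\right)^{2}\right) + \left(3 + 3 \cdot 48\right) = \left(154568 + 226576\right) + \left(3 + 144\right) = 381144 + 147 = 381291$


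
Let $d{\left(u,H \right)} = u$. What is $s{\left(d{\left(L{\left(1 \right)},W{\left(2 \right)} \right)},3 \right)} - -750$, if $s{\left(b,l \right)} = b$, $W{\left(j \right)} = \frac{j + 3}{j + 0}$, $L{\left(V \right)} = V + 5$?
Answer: $756$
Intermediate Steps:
$L{\left(V \right)} = 5 + V$
$W{\left(j \right)} = \frac{3 + j}{j}$
$s{\left(d{\left(L{\left(1 \right)},W{\left(2 \right)} \right)},3 \right)} - -750 = \left(5 + 1\right) - -750 = 6 + 750 = 756$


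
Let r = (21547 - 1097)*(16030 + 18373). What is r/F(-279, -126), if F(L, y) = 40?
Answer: 70354135/4 ≈ 1.7589e+7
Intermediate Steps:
r = 703541350 (r = 20450*34403 = 703541350)
r/F(-279, -126) = 703541350/40 = 703541350*(1/40) = 70354135/4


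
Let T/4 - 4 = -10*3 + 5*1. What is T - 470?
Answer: -554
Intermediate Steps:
T = -84 (T = 16 + 4*(-10*3 + 5*1) = 16 + 4*(-30 + 5) = 16 + 4*(-25) = 16 - 100 = -84)
T - 470 = -84 - 470 = -554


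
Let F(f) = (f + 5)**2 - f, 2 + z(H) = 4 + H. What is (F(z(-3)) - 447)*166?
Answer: -71380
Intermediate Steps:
z(H) = 2 + H (z(H) = -2 + (4 + H) = 2 + H)
F(f) = (5 + f)**2 - f
(F(z(-3)) - 447)*166 = (((5 + (2 - 3))**2 - (2 - 3)) - 447)*166 = (((5 - 1)**2 - 1*(-1)) - 447)*166 = ((4**2 + 1) - 447)*166 = ((16 + 1) - 447)*166 = (17 - 447)*166 = -430*166 = -71380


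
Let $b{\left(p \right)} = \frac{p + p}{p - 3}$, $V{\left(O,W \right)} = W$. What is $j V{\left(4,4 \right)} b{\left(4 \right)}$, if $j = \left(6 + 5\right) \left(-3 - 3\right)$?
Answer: $-2112$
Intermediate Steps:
$b{\left(p \right)} = \frac{2 p}{-3 + p}$
$j = -66$ ($j = 11 \left(-6\right) = -66$)
$j V{\left(4,4 \right)} b{\left(4 \right)} = \left(-66\right) 4 \cdot 2 \cdot 4 \frac{1}{-3 + 4} = - 264 \cdot 2 \cdot 4 \cdot 1^{-1} = - 264 \cdot 2 \cdot 4 \cdot 1 = \left(-264\right) 8 = -2112$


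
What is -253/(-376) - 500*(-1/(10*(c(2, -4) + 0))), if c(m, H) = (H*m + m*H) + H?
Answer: -687/376 ≈ -1.8271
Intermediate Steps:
c(m, H) = H + 2*H*m (c(m, H) = (H*m + H*m) + H = 2*H*m + H = H + 2*H*m)
-253/(-376) - 500*(-1/(10*(c(2, -4) + 0))) = -253/(-376) - 500*(-1/(10*(-4*(1 + 2*2) + 0))) = -253*(-1/376) - 500*(-1/(10*(-4*(1 + 4) + 0))) = 253/376 - 500*(-1/(10*(-4*5 + 0))) = 253/376 - 500*(-1/(10*(-20 + 0))) = 253/376 - 500/((-10*(-20))) = 253/376 - 500/200 = 253/376 - 500*1/200 = 253/376 - 5/2 = -687/376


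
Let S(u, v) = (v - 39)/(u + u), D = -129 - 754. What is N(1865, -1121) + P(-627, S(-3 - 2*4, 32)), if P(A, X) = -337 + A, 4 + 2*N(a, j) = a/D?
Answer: -1707821/1766 ≈ -967.06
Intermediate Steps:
D = -883
N(a, j) = -2 - a/1766 (N(a, j) = -2 + (a/(-883))/2 = -2 + (a*(-1/883))/2 = -2 + (-a/883)/2 = -2 - a/1766)
S(u, v) = (-39 + v)/(2*u) (S(u, v) = (-39 + v)/((2*u)) = (-39 + v)*(1/(2*u)) = (-39 + v)/(2*u))
N(1865, -1121) + P(-627, S(-3 - 2*4, 32)) = (-2 - 1/1766*1865) + (-337 - 627) = (-2 - 1865/1766) - 964 = -5397/1766 - 964 = -1707821/1766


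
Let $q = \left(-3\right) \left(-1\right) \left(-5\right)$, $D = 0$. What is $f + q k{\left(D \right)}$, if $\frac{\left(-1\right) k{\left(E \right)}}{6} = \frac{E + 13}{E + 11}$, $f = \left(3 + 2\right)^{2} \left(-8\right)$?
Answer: $- \frac{1030}{11} \approx -93.636$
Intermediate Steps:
$q = -15$ ($q = 3 \left(-5\right) = -15$)
$f = -200$ ($f = 5^{2} \left(-8\right) = 25 \left(-8\right) = -200$)
$k{\left(E \right)} = - \frac{6 \left(13 + E\right)}{11 + E}$ ($k{\left(E \right)} = - 6 \frac{E + 13}{E + 11} = - 6 \frac{13 + E}{11 + E} = - \frac{6 \left(13 + E\right)}{11 + E}$)
$f + q k{\left(D \right)} = -200 - 15 \frac{6 \left(-13 - 0\right)}{11 + 0} = -200 - 15 \frac{6 \left(-13 + 0\right)}{11} = -200 - 15 \cdot 6 \cdot \frac{1}{11} \left(-13\right) = -200 - - \frac{1170}{11} = -200 + \frac{1170}{11} = - \frac{1030}{11}$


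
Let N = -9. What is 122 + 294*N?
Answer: -2524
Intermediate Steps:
122 + 294*N = 122 + 294*(-9) = 122 - 2646 = -2524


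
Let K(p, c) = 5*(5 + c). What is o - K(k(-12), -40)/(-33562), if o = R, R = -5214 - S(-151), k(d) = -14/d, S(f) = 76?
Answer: -177543155/33562 ≈ -5290.0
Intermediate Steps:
K(p, c) = 25 + 5*c
R = -5290 (R = -5214 - 1*76 = -5214 - 76 = -5290)
o = -5290
o - K(k(-12), -40)/(-33562) = -5290 - (25 + 5*(-40))/(-33562) = -5290 - (25 - 200)*(-1)/33562 = -5290 - (-175)*(-1)/33562 = -5290 - 1*175/33562 = -5290 - 175/33562 = -177543155/33562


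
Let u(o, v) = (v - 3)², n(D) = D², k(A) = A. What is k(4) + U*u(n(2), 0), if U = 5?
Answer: 49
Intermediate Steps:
u(o, v) = (-3 + v)²
k(4) + U*u(n(2), 0) = 4 + 5*(-3 + 0)² = 4 + 5*(-3)² = 4 + 5*9 = 4 + 45 = 49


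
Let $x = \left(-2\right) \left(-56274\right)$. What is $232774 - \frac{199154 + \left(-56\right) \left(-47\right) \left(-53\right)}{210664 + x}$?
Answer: $\frac{37617645215}{161606} \approx 2.3277 \cdot 10^{5}$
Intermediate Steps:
$x = 112548$
$232774 - \frac{199154 + \left(-56\right) \left(-47\right) \left(-53\right)}{210664 + x} = 232774 - \frac{199154 + \left(-56\right) \left(-47\right) \left(-53\right)}{210664 + 112548} = 232774 - \frac{199154 + 2632 \left(-53\right)}{323212} = 232774 - \left(199154 - 139496\right) \frac{1}{323212} = 232774 - 59658 \cdot \frac{1}{323212} = 232774 - \frac{29829}{161606} = \frac{37617645215}{161606}$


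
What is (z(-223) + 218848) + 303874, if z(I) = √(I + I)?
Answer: 522722 + I*√446 ≈ 5.2272e+5 + 21.119*I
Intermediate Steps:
z(I) = √2*√I (z(I) = √(2*I) = √2*√I)
(z(-223) + 218848) + 303874 = (√2*√(-223) + 218848) + 303874 = (√2*(I*√223) + 218848) + 303874 = (I*√446 + 218848) + 303874 = (218848 + I*√446) + 303874 = 522722 + I*√446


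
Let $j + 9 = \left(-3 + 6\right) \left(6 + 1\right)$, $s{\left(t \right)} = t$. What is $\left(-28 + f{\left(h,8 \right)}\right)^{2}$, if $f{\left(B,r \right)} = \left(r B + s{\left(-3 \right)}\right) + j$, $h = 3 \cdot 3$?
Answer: $2809$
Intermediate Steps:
$j = 12$ ($j = -9 + \left(-3 + 6\right) \left(6 + 1\right) = -9 + 3 \cdot 7 = -9 + 21 = 12$)
$h = 9$
$f{\left(B,r \right)} = 9 + B r$ ($f{\left(B,r \right)} = \left(r B - 3\right) + 12 = \left(B r - 3\right) + 12 = \left(-3 + B r\right) + 12 = 9 + B r$)
$\left(-28 + f{\left(h,8 \right)}\right)^{2} = \left(-28 + \left(9 + 9 \cdot 8\right)\right)^{2} = \left(-28 + \left(9 + 72\right)\right)^{2} = \left(-28 + 81\right)^{2} = 53^{2} = 2809$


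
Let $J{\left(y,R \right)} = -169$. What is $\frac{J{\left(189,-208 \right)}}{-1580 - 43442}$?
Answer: $\frac{169}{45022} \approx 0.0037537$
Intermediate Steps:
$\frac{J{\left(189,-208 \right)}}{-1580 - 43442} = - \frac{169}{-1580 - 43442} = - \frac{169}{-45022} = \left(-169\right) \left(- \frac{1}{45022}\right) = \frac{169}{45022}$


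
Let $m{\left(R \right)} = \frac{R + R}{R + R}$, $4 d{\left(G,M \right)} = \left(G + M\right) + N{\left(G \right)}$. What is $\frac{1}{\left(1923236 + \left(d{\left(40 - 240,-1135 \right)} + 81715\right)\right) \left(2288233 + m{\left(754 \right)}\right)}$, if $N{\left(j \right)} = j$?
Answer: $\frac{2}{9173837873473} \approx 2.1801 \cdot 10^{-13}$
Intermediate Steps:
$d{\left(G,M \right)} = \frac{G}{2} + \frac{M}{4}$ ($d{\left(G,M \right)} = \frac{\left(G + M\right) + G}{4} = \frac{M + 2 G}{4} = \frac{G}{2} + \frac{M}{4}$)
$m{\left(R \right)} = 1$ ($m{\left(R \right)} = \frac{2 R}{2 R} = 2 R \frac{1}{2 R} = 1$)
$\frac{1}{\left(1923236 + \left(d{\left(40 - 240,-1135 \right)} + 81715\right)\right) \left(2288233 + m{\left(754 \right)}\right)} = \frac{1}{\left(1923236 + \left(\left(\frac{40 - 240}{2} + \frac{1}{4} \left(-1135\right)\right) + 81715\right)\right) \left(2288233 + 1\right)} = \frac{1}{\left(1923236 + \left(\left(\frac{40 - 240}{2} - \frac{1135}{4}\right) + 81715\right)\right) 2288234} = \frac{1}{\left(1923236 + \left(\left(\frac{1}{2} \left(-200\right) - \frac{1135}{4}\right) + 81715\right)\right) 2288234} = \frac{1}{\left(1923236 + \left(\left(-100 - \frac{1135}{4}\right) + 81715\right)\right) 2288234} = \frac{1}{\left(1923236 + \left(- \frac{1535}{4} + 81715\right)\right) 2288234} = \frac{1}{\left(1923236 + \frac{325325}{4}\right) 2288234} = \frac{1}{\frac{8018269}{4} \cdot 2288234} = \frac{1}{\frac{9173837873473}{2}} = \frac{2}{9173837873473}$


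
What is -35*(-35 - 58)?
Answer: 3255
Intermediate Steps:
-35*(-35 - 58) = -35*(-93) = 3255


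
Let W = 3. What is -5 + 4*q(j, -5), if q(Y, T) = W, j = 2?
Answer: 7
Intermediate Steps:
q(Y, T) = 3
-5 + 4*q(j, -5) = -5 + 4*3 = -5 + 12 = 7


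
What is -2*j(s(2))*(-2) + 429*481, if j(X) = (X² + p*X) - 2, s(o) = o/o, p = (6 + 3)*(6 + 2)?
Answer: 206633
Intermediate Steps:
p = 72 (p = 9*8 = 72)
s(o) = 1
j(X) = -2 + X² + 72*X (j(X) = (X² + 72*X) - 2 = -2 + X² + 72*X)
-2*j(s(2))*(-2) + 429*481 = -2*(-2 + 1² + 72*1)*(-2) + 429*481 = -2*(-2 + 1 + 72)*(-2) + 206349 = -2*71*(-2) + 206349 = -142*(-2) + 206349 = 284 + 206349 = 206633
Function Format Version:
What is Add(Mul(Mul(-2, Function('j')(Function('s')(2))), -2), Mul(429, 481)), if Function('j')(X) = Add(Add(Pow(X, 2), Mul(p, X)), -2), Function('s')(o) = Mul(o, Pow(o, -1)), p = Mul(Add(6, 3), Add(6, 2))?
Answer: 206633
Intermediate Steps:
p = 72 (p = Mul(9, 8) = 72)
Function('s')(o) = 1
Function('j')(X) = Add(-2, Pow(X, 2), Mul(72, X)) (Function('j')(X) = Add(Add(Pow(X, 2), Mul(72, X)), -2) = Add(-2, Pow(X, 2), Mul(72, X)))
Add(Mul(Mul(-2, Function('j')(Function('s')(2))), -2), Mul(429, 481)) = Add(Mul(Mul(-2, Add(-2, Pow(1, 2), Mul(72, 1))), -2), Mul(429, 481)) = Add(Mul(Mul(-2, Add(-2, 1, 72)), -2), 206349) = Add(Mul(Mul(-2, 71), -2), 206349) = Add(Mul(-142, -2), 206349) = Add(284, 206349) = 206633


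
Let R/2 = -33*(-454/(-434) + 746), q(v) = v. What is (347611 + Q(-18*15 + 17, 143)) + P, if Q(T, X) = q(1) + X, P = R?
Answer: 64763641/217 ≈ 2.9845e+5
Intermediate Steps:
R = -10699194/217 (R = 2*(-33*(-454/(-434) + 746)) = 2*(-33*(-454*(-1/434) + 746)) = 2*(-33*(227/217 + 746)) = 2*(-33*162109/217) = 2*(-5349597/217) = -10699194/217 ≈ -49305.)
P = -10699194/217 ≈ -49305.
Q(T, X) = 1 + X
(347611 + Q(-18*15 + 17, 143)) + P = (347611 + (1 + 143)) - 10699194/217 = (347611 + 144) - 10699194/217 = 347755 - 10699194/217 = 64763641/217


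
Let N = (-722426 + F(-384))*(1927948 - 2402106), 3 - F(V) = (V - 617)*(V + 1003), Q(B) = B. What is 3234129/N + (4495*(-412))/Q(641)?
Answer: -30091147031281797/10415254106504 ≈ -2889.1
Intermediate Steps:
F(V) = 3 - (-617 + V)*(1003 + V) (F(V) = 3 - (V - 617)*(V + 1003) = 3 - (-617 + V)*(1003 + V))
N = 48745339032 (N = (-722426 + (618854 - 1*(-384)² - 386*(-384)))*(1927948 - 2402106) = (-722426 + (618854 - 1*147456 + 148224))*(-474158) = (-722426 + (618854 - 147456 + 148224))*(-474158) = (-722426 + 619622)*(-474158) = -102804*(-474158) = 48745339032)
3234129/N + (4495*(-412))/Q(641) = 3234129/48745339032 + (4495*(-412))/641 = 3234129*(1/48745339032) - 1851940*1/641 = 1078043/16248446344 - 1851940/641 = -30091147031281797/10415254106504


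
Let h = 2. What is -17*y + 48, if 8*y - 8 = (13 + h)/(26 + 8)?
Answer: 481/16 ≈ 30.063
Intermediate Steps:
y = 287/272 (y = 1 + ((13 + 2)/(26 + 8))/8 = 1 + (15/34)/8 = 1 + (15*(1/34))/8 = 1 + (⅛)*(15/34) = 1 + 15/272 = 287/272 ≈ 1.0551)
-17*y + 48 = -17*287/272 + 48 = -287/16 + 48 = 481/16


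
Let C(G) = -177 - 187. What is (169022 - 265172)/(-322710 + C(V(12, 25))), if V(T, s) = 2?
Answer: 48075/161537 ≈ 0.29761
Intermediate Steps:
C(G) = -364
(169022 - 265172)/(-322710 + C(V(12, 25))) = (169022 - 265172)/(-322710 - 364) = -96150/(-323074) = -96150*(-1/323074) = 48075/161537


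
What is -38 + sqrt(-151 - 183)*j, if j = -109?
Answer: -38 - 109*I*sqrt(334) ≈ -38.0 - 1992.0*I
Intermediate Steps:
-38 + sqrt(-151 - 183)*j = -38 + sqrt(-151 - 183)*(-109) = -38 + sqrt(-334)*(-109) = -38 + (I*sqrt(334))*(-109) = -38 - 109*I*sqrt(334)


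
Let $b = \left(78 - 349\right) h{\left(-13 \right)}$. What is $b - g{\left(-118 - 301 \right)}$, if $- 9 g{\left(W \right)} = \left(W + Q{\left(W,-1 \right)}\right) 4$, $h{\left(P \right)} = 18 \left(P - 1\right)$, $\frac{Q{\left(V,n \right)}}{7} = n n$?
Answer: $\frac{612980}{9} \approx 68109.0$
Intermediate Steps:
$Q{\left(V,n \right)} = 7 n^{2}$ ($Q{\left(V,n \right)} = 7 n n = 7 n^{2}$)
$h{\left(P \right)} = -18 + 18 P$ ($h{\left(P \right)} = 18 \left(-1 + P\right) = -18 + 18 P$)
$g{\left(W \right)} = - \frac{28}{9} - \frac{4 W}{9}$ ($g{\left(W \right)} = - \frac{\left(W + 7 \left(-1\right)^{2}\right) 4}{9} = - \frac{\left(W + 7 \cdot 1\right) 4}{9} = - \frac{\left(W + 7\right) 4}{9} = - \frac{\left(7 + W\right) 4}{9} = - \frac{28 + 4 W}{9} = - \frac{28}{9} - \frac{4 W}{9}$)
$b = 68292$ ($b = \left(78 - 349\right) \left(-18 + 18 \left(-13\right)\right) = - 271 \left(-18 - 234\right) = \left(-271\right) \left(-252\right) = 68292$)
$b - g{\left(-118 - 301 \right)} = 68292 - \left(- \frac{28}{9} - \frac{4 \left(-118 - 301\right)}{9}\right) = 68292 - \left(- \frac{28}{9} - - \frac{1676}{9}\right) = 68292 - \left(- \frac{28}{9} + \frac{1676}{9}\right) = 68292 - \frac{1648}{9} = \frac{612980}{9}$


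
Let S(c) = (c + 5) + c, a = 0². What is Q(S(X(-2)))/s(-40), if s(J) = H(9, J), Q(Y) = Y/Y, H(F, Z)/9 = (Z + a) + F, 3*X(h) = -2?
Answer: -1/279 ≈ -0.0035842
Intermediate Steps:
a = 0
X(h) = -⅔ (X(h) = (⅓)*(-2) = -⅔)
S(c) = 5 + 2*c (S(c) = (5 + c) + c = 5 + 2*c)
H(F, Z) = 9*F + 9*Z (H(F, Z) = 9*((Z + 0) + F) = 9*(Z + F) = 9*(F + Z) = 9*F + 9*Z)
Q(Y) = 1
s(J) = 81 + 9*J (s(J) = 9*9 + 9*J = 81 + 9*J)
Q(S(X(-2)))/s(-40) = 1/(81 + 9*(-40)) = 1/(81 - 360) = 1/(-279) = 1*(-1/279) = -1/279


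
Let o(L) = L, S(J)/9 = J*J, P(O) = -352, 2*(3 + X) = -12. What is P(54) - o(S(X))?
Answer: -1081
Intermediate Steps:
X = -9 (X = -3 + (½)*(-12) = -3 - 6 = -9)
S(J) = 9*J² (S(J) = 9*(J*J) = 9*J²)
P(54) - o(S(X)) = -352 - 9*(-9)² = -352 - 9*81 = -352 - 1*729 = -352 - 729 = -1081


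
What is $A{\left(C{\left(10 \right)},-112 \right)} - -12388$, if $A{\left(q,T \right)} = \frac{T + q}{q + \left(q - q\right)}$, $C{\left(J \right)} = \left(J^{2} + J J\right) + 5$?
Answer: $\frac{2539633}{205} \approx 12388.0$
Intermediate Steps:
$C{\left(J \right)} = 5 + 2 J^{2}$ ($C{\left(J \right)} = \left(J^{2} + J^{2}\right) + 5 = 2 J^{2} + 5 = 5 + 2 J^{2}$)
$A{\left(q,T \right)} = \frac{T + q}{q}$ ($A{\left(q,T \right)} = \frac{T + q}{q + 0} = \frac{T + q}{q}$)
$A{\left(C{\left(10 \right)},-112 \right)} - -12388 = \frac{-112 + \left(5 + 2 \cdot 10^{2}\right)}{5 + 2 \cdot 10^{2}} - -12388 = \frac{-112 + \left(5 + 2 \cdot 100\right)}{5 + 2 \cdot 100} + 12388 = \frac{-112 + \left(5 + 200\right)}{5 + 200} + 12388 = \frac{-112 + 205}{205} + 12388 = \frac{1}{205} \cdot 93 + 12388 = \frac{93}{205} + 12388 = \frac{2539633}{205}$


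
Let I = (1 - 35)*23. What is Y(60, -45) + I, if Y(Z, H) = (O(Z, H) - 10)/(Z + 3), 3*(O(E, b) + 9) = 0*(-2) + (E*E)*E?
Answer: 3245/9 ≈ 360.56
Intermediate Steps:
O(E, b) = -9 + E**3/3 (O(E, b) = -9 + (0*(-2) + (E*E)*E)/3 = -9 + (0 + E**2*E)/3 = -9 + (0 + E**3)/3 = -9 + E**3/3)
Y(Z, H) = (-19 + Z**3/3)/(3 + Z) (Y(Z, H) = ((-9 + Z**3/3) - 10)/(Z + 3) = (-19 + Z**3/3)/(3 + Z))
I = -782 (I = -34*23 = -782)
Y(60, -45) + I = (-57 + 60**3)/(3*(3 + 60)) - 782 = (1/3)*(-57 + 216000)/63 - 782 = (1/3)*(1/63)*215943 - 782 = 10283/9 - 782 = 3245/9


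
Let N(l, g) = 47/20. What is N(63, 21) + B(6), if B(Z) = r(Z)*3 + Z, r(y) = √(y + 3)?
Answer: 347/20 ≈ 17.350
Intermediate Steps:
r(y) = √(3 + y)
B(Z) = Z + 3*√(3 + Z) (B(Z) = √(3 + Z)*3 + Z = 3*√(3 + Z) + Z = Z + 3*√(3 + Z))
N(l, g) = 47/20 (N(l, g) = 47*(1/20) = 47/20)
N(63, 21) + B(6) = 47/20 + (6 + 3*√(3 + 6)) = 47/20 + (6 + 3*√9) = 47/20 + (6 + 3*3) = 47/20 + (6 + 9) = 47/20 + 15 = 347/20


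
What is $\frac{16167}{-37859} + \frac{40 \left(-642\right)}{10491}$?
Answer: $- \frac{22388767}{7787819} \approx -2.8748$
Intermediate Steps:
$\frac{16167}{-37859} + \frac{40 \left(-642\right)}{10491} = 16167 \left(- \frac{1}{37859}\right) - \frac{8560}{3497} = - \frac{951}{2227} - \frac{8560}{3497} = - \frac{22388767}{7787819}$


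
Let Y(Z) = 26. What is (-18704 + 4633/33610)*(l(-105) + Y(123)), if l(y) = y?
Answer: 49662307753/33610 ≈ 1.4776e+6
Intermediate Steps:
(-18704 + 4633/33610)*(l(-105) + Y(123)) = (-18704 + 4633/33610)*(-105 + 26) = (-18704 + 4633*(1/33610))*(-79) = (-18704 + 4633/33610)*(-79) = -628636807/33610*(-79) = 49662307753/33610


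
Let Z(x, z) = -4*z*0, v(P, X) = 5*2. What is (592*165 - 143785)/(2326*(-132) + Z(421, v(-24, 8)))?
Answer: 46105/307032 ≈ 0.15016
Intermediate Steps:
v(P, X) = 10
Z(x, z) = 0
(592*165 - 143785)/(2326*(-132) + Z(421, v(-24, 8))) = (592*165 - 143785)/(2326*(-132) + 0) = (97680 - 143785)/(-307032 + 0) = -46105/(-307032) = -46105*(-1/307032) = 46105/307032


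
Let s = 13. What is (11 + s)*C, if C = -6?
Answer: -144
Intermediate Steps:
(11 + s)*C = (11 + 13)*(-6) = 24*(-6) = -144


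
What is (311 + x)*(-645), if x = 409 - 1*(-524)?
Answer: -802380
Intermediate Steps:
x = 933 (x = 409 + 524 = 933)
(311 + x)*(-645) = (311 + 933)*(-645) = 1244*(-645) = -802380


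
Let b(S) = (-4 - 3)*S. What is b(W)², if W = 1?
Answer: 49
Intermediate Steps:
b(S) = -7*S
b(W)² = (-7*1)² = (-7)² = 49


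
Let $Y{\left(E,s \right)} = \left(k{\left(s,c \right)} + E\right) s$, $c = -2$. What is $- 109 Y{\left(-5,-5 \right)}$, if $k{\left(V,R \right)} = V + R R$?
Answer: $-3270$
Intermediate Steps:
$k{\left(V,R \right)} = V + R^{2}$
$Y{\left(E,s \right)} = s \left(4 + E + s\right)$ ($Y{\left(E,s \right)} = \left(\left(s + \left(-2\right)^{2}\right) + E\right) s = \left(\left(s + 4\right) + E\right) s = \left(\left(4 + s\right) + E\right) s = \left(4 + E + s\right) s = s \left(4 + E + s\right)$)
$- 109 Y{\left(-5,-5 \right)} = - 109 \left(- 5 \left(4 - 5 - 5\right)\right) = - 109 \left(\left(-5\right) \left(-6\right)\right) = \left(-109\right) 30 = -3270$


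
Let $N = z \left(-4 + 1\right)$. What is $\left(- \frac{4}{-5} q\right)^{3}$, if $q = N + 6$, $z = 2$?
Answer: $0$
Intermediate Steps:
$N = -6$ ($N = 2 \left(-4 + 1\right) = 2 \left(-3\right) = -6$)
$q = 0$ ($q = -6 + 6 = 0$)
$\left(- \frac{4}{-5} q\right)^{3} = \left(- \frac{4}{-5} \cdot 0\right)^{3} = \left(\left(-4\right) \left(- \frac{1}{5}\right) 0\right)^{3} = \left(\frac{4}{5} \cdot 0\right)^{3} = 0^{3} = 0$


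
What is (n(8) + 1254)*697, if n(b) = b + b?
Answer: 885190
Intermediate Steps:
n(b) = 2*b
(n(8) + 1254)*697 = (2*8 + 1254)*697 = (16 + 1254)*697 = 1270*697 = 885190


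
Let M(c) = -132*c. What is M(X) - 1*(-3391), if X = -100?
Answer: 16591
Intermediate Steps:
M(X) - 1*(-3391) = -132*(-100) - 1*(-3391) = 13200 + 3391 = 16591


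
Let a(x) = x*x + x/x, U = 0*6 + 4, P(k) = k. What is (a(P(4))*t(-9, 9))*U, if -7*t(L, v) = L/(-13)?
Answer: -612/91 ≈ -6.7253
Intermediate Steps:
t(L, v) = L/91 (t(L, v) = -L/(7*(-13)) = -L*(-1)/(7*13) = -(-1)*L/91 = L/91)
U = 4 (U = 0 + 4 = 4)
a(x) = 1 + x**2 (a(x) = x**2 + 1 = 1 + x**2)
(a(P(4))*t(-9, 9))*U = ((1 + 4**2)*((1/91)*(-9)))*4 = ((1 + 16)*(-9/91))*4 = (17*(-9/91))*4 = -153/91*4 = -612/91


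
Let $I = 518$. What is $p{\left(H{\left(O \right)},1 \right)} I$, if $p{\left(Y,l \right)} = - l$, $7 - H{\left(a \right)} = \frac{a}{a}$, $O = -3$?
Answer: $-518$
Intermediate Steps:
$H{\left(a \right)} = 6$ ($H{\left(a \right)} = 7 - \frac{a}{a} = 7 - 1 = 6$)
$p{\left(H{\left(O \right)},1 \right)} I = \left(-1\right) 1 \cdot 518 = \left(-1\right) 518 = -518$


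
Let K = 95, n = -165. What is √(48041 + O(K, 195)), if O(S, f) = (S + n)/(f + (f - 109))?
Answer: 21*√8601691/281 ≈ 219.18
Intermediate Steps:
O(S, f) = (-165 + S)/(-109 + 2*f) (O(S, f) = (S - 165)/(f + (f - 109)) = (-165 + S)/(f + (-109 + f)) = (-165 + S)/(-109 + 2*f))
√(48041 + O(K, 195)) = √(48041 + (-165 + 95)/(-109 + 2*195)) = √(48041 - 70/(-109 + 390)) = √(48041 - 70/281) = √(13499451/281) = 21*√8601691/281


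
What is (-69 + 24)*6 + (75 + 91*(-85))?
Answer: -7930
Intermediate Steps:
(-69 + 24)*6 + (75 + 91*(-85)) = -45*6 + (75 - 7735) = -270 - 7660 = -7930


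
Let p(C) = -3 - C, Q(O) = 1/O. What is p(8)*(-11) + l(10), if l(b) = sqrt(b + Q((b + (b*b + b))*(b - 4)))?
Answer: 121 + sqrt(36005)/60 ≈ 124.16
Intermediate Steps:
l(b) = sqrt(b + 1/((-4 + b)*(b**2 + 2*b))) (l(b) = sqrt(b + 1/((b + (b*b + b))*(b - 4))) = sqrt(b + 1/((b + (b**2 + b))*(-4 + b))) = sqrt(b + 1/((b + (b + b**2))*(-4 + b))) = sqrt(b + 1/((b**2 + 2*b)*(-4 + b))) = sqrt(b + 1/((-4 + b)*(b**2 + 2*b))))
p(8)*(-11) + l(10) = (-3 - 1*8)*(-11) + sqrt((-1 + 10**2*(8 - 1*10**2 + 2*10))/(10*(8 - 1*10**2 + 2*10))) = (-3 - 8)*(-11) + sqrt((-1 + 100*(8 - 1*100 + 20))/(10*(8 - 1*100 + 20))) = -11*(-11) + sqrt((-1 + 100*(8 - 100 + 20))/(10*(8 - 100 + 20))) = 121 + sqrt((1/10)*(-1 + 100*(-72))/(-72)) = 121 + sqrt((1/10)*(-1/72)*(-1 - 7200)) = 121 + sqrt((1/10)*(-1/72)*(-7201)) = 121 + sqrt(7201/720) = 121 + sqrt(36005)/60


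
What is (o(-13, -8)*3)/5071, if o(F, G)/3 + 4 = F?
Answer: -153/5071 ≈ -0.030172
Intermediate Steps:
o(F, G) = -12 + 3*F
(o(-13, -8)*3)/5071 = ((-12 + 3*(-13))*3)/5071 = ((-12 - 39)*3)*(1/5071) = -51*3*(1/5071) = -153*1/5071 = -153/5071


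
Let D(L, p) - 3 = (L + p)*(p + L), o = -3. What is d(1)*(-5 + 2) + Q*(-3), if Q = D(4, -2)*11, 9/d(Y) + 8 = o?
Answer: -2514/11 ≈ -228.55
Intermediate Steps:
D(L, p) = 3 + (L + p)² (D(L, p) = 3 + (L + p)*(p + L) = 3 + (L + p)*(L + p) = 3 + (L + p)²)
d(Y) = -9/11 (d(Y) = 9/(-8 - 3) = 9/(-11) = 9*(-1/11) = -9/11)
Q = 77 (Q = (3 + (4 - 2)²)*11 = (3 + 2²)*11 = (3 + 4)*11 = 7*11 = 77)
d(1)*(-5 + 2) + Q*(-3) = -9*(-5 + 2)/11 + 77*(-3) = -9/11*(-3) - 231 = 27/11 - 231 = -2514/11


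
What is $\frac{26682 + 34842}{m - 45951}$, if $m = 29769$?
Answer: $- \frac{3418}{899} \approx -3.802$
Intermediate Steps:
$\frac{26682 + 34842}{m - 45951} = \frac{26682 + 34842}{29769 - 45951} = \frac{61524}{-16182} = 61524 \left(- \frac{1}{16182}\right) = - \frac{3418}{899}$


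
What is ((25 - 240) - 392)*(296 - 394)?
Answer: 59486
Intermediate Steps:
((25 - 240) - 392)*(296 - 394) = (-215 - 392)*(-98) = -607*(-98) = 59486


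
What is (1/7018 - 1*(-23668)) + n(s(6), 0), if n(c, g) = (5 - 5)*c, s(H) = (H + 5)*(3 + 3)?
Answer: 166102025/7018 ≈ 23668.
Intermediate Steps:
s(H) = 30 + 6*H (s(H) = (5 + H)*6 = 30 + 6*H)
n(c, g) = 0 (n(c, g) = 0*c = 0)
(1/7018 - 1*(-23668)) + n(s(6), 0) = (1/7018 - 1*(-23668)) + 0 = (1/7018 + 23668) + 0 = 166102025/7018 + 0 = 166102025/7018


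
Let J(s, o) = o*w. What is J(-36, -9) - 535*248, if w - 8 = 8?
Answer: -132824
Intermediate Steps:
w = 16 (w = 8 + 8 = 16)
J(s, o) = 16*o (J(s, o) = o*16 = 16*o)
J(-36, -9) - 535*248 = 16*(-9) - 535*248 = -144 - 132680 = -132824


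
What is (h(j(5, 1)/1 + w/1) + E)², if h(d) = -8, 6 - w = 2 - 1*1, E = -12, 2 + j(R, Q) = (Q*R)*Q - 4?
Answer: 400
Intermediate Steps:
j(R, Q) = -6 + R*Q² (j(R, Q) = -2 + ((Q*R)*Q - 4) = -2 + (R*Q² - 4) = -2 + (-4 + R*Q²) = -6 + R*Q²)
w = 5 (w = 6 - (2 - 1*1) = 6 - (2 - 1) = 6 - 1*1 = 6 - 1 = 5)
(h(j(5, 1)/1 + w/1) + E)² = (-8 - 12)² = (-20)² = 400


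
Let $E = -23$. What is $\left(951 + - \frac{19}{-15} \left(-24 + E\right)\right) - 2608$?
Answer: $- \frac{25748}{15} \approx -1716.5$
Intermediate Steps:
$\left(951 + - \frac{19}{-15} \left(-24 + E\right)\right) - 2608 = \left(951 + - \frac{19}{-15} \left(-24 - 23\right)\right) - 2608 = \left(951 + \left(-19\right) \left(- \frac{1}{15}\right) \left(-47\right)\right) - 2608 = \left(951 + \frac{19}{15} \left(-47\right)\right) - 2608 = \left(951 - \frac{893}{15}\right) - 2608 = \frac{13372}{15} - 2608 = - \frac{25748}{15}$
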